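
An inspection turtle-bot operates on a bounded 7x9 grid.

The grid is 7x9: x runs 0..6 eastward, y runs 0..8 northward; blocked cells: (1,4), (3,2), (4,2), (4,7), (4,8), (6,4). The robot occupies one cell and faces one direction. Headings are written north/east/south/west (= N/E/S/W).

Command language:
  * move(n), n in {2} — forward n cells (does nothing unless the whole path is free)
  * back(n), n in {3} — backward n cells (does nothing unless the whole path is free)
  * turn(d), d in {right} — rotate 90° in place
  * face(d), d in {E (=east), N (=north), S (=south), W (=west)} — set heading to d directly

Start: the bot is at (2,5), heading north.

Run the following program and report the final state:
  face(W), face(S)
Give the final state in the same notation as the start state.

at (2,5), heading south

t0: at (2,5), heading north
[1] after face(W): at (2,5), heading west
[2] after face(S): at (2,5), heading south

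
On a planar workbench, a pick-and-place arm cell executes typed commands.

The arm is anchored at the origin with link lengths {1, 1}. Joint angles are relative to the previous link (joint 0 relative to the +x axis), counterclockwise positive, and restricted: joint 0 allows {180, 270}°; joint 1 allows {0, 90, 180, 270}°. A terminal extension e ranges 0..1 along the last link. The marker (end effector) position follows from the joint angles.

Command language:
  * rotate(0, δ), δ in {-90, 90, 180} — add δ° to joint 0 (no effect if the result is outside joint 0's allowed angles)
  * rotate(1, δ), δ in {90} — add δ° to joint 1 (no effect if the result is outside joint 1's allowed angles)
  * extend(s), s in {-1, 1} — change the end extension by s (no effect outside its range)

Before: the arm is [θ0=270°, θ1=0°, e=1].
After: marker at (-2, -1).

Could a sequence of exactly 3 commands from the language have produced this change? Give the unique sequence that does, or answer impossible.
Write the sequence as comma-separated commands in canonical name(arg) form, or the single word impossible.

initial: [θ0=270°, θ1=0°, e=1]
step 1 (rotate(1, 90)): [θ0=270°, θ1=90°, e=1]
step 2 (rotate(1, 90)): [θ0=270°, θ1=180°, e=1]
step 3 (rotate(1, 90)): [θ0=270°, θ1=270°, e=1]
no rival 3-sequence matches.

rotate(1, 90), rotate(1, 90), rotate(1, 90)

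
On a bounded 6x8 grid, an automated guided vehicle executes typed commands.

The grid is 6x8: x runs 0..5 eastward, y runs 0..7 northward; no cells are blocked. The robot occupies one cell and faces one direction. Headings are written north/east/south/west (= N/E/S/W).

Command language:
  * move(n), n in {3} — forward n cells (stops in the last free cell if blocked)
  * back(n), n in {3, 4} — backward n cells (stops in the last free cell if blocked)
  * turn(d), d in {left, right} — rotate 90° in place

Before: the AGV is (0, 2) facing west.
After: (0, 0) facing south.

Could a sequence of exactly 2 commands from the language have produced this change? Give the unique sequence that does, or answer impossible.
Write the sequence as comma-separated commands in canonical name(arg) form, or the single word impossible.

turn(left), move(3)

key: cell and facing (now S) both changed — the 2 commands mix motion and turning
begin: (0, 2) facing west
step 1 (turn(left)): (0, 2) facing south
step 2 (move(3)): (0, 0) facing south
no rival 2-sequence matches.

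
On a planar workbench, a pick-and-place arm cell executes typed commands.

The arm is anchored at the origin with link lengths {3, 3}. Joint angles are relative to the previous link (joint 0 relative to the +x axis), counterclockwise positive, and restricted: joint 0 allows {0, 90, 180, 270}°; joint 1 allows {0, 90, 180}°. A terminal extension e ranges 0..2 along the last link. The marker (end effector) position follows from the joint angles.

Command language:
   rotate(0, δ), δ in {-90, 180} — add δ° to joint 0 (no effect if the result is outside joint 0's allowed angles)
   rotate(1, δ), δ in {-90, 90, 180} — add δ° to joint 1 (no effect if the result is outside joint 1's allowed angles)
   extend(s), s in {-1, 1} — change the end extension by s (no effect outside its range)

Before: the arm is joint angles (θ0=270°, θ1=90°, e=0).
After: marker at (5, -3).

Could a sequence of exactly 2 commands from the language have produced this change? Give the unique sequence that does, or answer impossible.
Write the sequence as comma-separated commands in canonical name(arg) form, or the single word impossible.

extend(1), extend(1)

begin: joint angles (θ0=270°, θ1=90°, e=0)
1. extend(1) → joint angles (θ0=270°, θ1=90°, e=1)
2. extend(1) → joint angles (θ0=270°, θ1=90°, e=2)
all 49 alternatives checked — unique.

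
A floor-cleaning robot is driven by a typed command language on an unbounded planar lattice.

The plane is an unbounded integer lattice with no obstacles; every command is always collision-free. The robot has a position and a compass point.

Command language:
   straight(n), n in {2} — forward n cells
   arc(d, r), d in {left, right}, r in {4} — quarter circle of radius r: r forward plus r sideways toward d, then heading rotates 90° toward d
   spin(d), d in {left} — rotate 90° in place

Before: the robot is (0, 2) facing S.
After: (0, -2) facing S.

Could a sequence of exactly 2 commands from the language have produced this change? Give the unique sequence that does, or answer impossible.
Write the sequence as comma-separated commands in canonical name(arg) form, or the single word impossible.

key: still facing S at the end — nothing in the sequence rotates
initial: (0, 2) facing S
[1] after straight(2): (0, 0) facing S
[2] after straight(2): (0, -2) facing S
all 16 alternatives checked — unique.

straight(2), straight(2)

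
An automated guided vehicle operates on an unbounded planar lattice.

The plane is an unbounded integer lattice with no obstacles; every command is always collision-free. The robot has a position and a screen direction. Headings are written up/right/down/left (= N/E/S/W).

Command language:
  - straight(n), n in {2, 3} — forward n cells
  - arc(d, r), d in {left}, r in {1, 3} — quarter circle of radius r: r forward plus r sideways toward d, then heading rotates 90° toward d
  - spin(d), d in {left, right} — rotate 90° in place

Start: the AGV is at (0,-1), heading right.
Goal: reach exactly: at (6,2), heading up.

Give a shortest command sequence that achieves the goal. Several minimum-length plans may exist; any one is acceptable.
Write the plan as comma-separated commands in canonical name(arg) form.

straight(3), arc(left, 3)

initial: at (0,-1), heading right
1. straight(3) → at (3,-1), heading right
2. arc(left, 3) → at (6,2), heading up
minimal: 2 command(s), checked below 2.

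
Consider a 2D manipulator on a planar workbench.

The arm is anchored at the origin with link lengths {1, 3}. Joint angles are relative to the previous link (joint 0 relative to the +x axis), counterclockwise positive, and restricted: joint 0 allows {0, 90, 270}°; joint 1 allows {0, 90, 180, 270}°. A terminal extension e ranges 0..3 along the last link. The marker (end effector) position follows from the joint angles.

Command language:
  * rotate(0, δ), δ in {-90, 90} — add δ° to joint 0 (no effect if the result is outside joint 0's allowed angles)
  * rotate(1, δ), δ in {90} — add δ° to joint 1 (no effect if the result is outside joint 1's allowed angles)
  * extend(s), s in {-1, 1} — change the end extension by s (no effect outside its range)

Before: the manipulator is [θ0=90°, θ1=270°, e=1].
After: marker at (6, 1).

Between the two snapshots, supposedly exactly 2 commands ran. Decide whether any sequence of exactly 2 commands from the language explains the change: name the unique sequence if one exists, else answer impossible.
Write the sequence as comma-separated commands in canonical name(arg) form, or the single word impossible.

start: [θ0=90°, θ1=270°, e=1]
t=1 extend(1) ⇒ [θ0=90°, θ1=270°, e=2]
t=2 extend(1) ⇒ [θ0=90°, θ1=270°, e=3]
all 25 alternatives checked — unique.

extend(1), extend(1)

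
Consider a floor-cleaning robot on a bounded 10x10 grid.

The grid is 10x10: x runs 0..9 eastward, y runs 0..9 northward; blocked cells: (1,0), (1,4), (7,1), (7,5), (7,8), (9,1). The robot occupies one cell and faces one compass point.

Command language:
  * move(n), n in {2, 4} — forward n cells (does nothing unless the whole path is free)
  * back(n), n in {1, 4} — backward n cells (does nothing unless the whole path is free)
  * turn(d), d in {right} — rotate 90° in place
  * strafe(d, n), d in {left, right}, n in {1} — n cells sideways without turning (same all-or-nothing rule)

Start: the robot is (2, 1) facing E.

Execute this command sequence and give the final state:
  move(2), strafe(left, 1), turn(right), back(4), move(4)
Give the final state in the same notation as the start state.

(4, 2) facing S

t0: (2, 1) facing E
step 1 (move(2)): (4, 1) facing E
step 2 (strafe(left, 1)): (4, 2) facing E
step 3 (turn(right)): (4, 2) facing S
step 4 (back(4)): (4, 6) facing S
step 5 (move(4)): (4, 2) facing S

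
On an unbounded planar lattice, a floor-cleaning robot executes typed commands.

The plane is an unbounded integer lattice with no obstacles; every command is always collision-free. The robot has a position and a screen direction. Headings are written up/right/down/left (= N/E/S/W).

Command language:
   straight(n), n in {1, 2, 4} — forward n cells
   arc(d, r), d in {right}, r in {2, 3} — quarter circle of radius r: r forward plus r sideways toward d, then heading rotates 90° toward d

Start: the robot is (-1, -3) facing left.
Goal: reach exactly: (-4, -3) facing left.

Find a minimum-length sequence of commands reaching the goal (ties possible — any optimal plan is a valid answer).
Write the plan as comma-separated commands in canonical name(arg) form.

initial: (-1, -3) facing left
step 1 (straight(1)): (-2, -3) facing left
step 2 (straight(2)): (-4, -3) facing left
shorter routes all fall short; 2 is best.

straight(1), straight(2)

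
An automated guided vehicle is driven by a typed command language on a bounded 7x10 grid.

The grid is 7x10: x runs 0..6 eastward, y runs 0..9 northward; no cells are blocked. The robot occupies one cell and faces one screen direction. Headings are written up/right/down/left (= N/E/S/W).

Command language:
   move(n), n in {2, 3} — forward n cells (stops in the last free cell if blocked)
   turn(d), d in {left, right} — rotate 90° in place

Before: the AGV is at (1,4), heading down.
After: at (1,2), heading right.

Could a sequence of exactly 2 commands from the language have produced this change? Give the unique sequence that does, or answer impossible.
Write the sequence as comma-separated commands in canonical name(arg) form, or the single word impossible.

move(2), turn(left)

key: running turn(left) before move(2) would end elsewhere — order is forced
start: at (1,4), heading down
[1] after move(2): at (1,2), heading down
[2] after turn(left): at (1,2), heading right
no rival 2-sequence matches.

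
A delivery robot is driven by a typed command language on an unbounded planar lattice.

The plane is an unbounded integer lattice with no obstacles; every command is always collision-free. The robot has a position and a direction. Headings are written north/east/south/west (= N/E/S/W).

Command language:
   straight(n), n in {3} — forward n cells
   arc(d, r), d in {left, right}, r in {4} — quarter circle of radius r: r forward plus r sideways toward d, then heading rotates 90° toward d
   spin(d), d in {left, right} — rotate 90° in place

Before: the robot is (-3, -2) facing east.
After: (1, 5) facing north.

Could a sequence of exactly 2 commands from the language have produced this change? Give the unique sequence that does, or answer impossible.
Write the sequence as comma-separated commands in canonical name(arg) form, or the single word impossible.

arc(left, 4), straight(3)

key: position moved to (1,5) AND the heading swung to N — translation plus rotation needed
t0: (-3, -2) facing east
step 1 (arc(left, 4)): (1, 2) facing north
step 2 (straight(3)): (1, 5) facing north
no rival 2-sequence matches.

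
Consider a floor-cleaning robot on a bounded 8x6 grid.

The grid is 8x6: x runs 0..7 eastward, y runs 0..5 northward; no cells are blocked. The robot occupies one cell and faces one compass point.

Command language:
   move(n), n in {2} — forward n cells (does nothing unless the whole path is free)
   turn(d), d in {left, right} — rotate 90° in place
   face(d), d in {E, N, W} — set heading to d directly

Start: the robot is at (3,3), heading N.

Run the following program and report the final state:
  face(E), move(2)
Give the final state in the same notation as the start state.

t0: at (3,3), heading N
[1] after face(E): at (3,3), heading E
[2] after move(2): at (5,3), heading E

at (5,3), heading E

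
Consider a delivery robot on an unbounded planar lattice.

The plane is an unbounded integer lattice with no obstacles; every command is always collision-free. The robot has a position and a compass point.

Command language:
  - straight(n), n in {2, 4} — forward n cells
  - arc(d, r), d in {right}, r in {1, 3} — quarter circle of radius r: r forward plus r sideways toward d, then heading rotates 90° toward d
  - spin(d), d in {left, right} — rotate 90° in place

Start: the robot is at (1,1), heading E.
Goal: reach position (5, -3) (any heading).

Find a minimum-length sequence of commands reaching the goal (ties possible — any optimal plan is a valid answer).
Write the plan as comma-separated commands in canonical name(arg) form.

t0: at (1,1), heading E
step 1 (straight(2)): at (3,1), heading E
step 2 (arc(right, 3)): at (6,-2), heading S
step 3 (arc(right, 1)): at (5,-3), heading W
minimal: 3 command(s), checked below 3.

straight(2), arc(right, 3), arc(right, 1)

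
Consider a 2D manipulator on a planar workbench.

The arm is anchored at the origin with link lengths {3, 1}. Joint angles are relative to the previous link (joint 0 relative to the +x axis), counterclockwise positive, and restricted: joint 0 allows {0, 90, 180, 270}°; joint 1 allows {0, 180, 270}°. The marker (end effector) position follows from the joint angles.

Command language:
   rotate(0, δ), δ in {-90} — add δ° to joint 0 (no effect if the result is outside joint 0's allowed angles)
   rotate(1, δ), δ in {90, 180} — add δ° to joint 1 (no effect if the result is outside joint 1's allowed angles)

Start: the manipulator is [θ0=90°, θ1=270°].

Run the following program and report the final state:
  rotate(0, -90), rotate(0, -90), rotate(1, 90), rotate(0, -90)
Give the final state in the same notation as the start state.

[θ0=180°, θ1=0°]

t0: [θ0=90°, θ1=270°]
t=1 rotate(0, -90) ⇒ [θ0=0°, θ1=270°]
t=2 rotate(0, -90) ⇒ [θ0=270°, θ1=270°]
t=3 rotate(1, 90) ⇒ [θ0=270°, θ1=0°]
t=4 rotate(0, -90) ⇒ [θ0=180°, θ1=0°]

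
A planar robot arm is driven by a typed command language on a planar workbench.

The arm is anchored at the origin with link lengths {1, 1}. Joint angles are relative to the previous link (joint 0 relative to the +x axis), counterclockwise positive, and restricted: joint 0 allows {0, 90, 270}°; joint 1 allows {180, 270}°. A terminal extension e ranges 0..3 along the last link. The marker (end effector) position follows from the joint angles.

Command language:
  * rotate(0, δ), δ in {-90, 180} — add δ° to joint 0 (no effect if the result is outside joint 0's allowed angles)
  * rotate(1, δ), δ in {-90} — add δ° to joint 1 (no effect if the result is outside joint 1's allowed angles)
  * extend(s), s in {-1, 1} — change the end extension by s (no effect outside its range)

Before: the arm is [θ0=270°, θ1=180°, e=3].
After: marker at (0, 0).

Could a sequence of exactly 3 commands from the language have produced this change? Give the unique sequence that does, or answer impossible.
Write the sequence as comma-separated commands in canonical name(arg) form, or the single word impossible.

extend(-1), extend(-1), extend(-1)

start: [θ0=270°, θ1=180°, e=3]
[1] after extend(-1): [θ0=270°, θ1=180°, e=2]
[2] after extend(-1): [θ0=270°, θ1=180°, e=1]
[3] after extend(-1): [θ0=270°, θ1=180°, e=0]
all 125 alternatives checked — unique.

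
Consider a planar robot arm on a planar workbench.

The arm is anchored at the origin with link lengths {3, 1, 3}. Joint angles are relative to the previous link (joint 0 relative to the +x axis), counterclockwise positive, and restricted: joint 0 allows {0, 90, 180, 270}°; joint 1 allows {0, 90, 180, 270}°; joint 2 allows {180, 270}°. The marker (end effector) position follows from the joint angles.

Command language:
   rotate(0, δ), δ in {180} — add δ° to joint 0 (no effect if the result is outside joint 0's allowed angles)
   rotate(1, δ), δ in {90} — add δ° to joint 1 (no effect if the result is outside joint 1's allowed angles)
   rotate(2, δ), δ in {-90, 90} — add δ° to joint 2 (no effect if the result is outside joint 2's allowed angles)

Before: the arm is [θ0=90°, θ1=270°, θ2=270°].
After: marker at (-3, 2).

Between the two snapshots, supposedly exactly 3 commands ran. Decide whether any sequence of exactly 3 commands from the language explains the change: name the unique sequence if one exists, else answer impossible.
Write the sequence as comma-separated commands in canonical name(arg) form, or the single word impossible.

start: [θ0=90°, θ1=270°, θ2=270°]
[1] after rotate(1, 90): [θ0=90°, θ1=0°, θ2=270°]
[2] after rotate(1, 90): [θ0=90°, θ1=90°, θ2=270°]
[3] after rotate(1, 90): [θ0=90°, θ1=180°, θ2=270°]
uniquely the one of 64 3-step routes that fits.

rotate(1, 90), rotate(1, 90), rotate(1, 90)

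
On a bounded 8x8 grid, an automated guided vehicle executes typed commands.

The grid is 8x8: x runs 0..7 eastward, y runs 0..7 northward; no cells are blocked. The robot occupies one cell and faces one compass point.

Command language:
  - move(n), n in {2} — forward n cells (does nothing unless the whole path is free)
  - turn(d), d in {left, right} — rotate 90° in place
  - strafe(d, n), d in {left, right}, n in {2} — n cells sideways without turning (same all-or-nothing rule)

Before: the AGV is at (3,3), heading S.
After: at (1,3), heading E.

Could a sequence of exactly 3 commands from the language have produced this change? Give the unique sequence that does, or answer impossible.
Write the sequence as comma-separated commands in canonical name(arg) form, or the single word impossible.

strafe(right, 2), strafe(right, 2), turn(left)

key: the second strafe(right, 2) would leave the grid, so it does nothing
from: at (3,3), heading S
step 1 (strafe(right, 2)): at (1,3), heading S
step 2 (strafe(right, 2)): at (1,3), heading S
step 3 (turn(left)): at (1,3), heading E
all 125 alternatives checked — unique.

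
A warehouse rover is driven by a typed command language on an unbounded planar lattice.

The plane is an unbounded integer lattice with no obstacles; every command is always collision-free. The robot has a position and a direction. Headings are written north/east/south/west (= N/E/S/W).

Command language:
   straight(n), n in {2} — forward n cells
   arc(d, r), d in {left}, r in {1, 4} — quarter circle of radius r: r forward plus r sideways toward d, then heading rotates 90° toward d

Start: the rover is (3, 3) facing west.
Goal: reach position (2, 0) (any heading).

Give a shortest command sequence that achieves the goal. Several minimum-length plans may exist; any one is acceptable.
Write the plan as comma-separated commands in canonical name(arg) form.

begin: (3, 3) facing west
[1] after arc(left, 1): (2, 2) facing south
[2] after straight(2): (2, 0) facing south
nothing shorter than 2 reaches the goal.

arc(left, 1), straight(2)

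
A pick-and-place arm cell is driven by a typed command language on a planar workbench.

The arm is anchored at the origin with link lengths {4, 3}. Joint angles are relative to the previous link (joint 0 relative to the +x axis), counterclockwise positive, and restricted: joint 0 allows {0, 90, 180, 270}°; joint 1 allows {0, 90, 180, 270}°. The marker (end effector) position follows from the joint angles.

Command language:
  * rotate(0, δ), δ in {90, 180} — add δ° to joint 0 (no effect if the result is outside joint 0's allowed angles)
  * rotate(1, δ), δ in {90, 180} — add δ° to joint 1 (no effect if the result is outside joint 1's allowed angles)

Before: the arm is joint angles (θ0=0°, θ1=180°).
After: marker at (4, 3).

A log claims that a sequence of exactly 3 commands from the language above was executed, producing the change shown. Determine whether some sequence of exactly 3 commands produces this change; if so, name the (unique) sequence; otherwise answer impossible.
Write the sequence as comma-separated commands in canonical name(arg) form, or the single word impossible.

begin: joint angles (θ0=0°, θ1=180°)
t=1 rotate(1, 90) ⇒ joint angles (θ0=0°, θ1=270°)
t=2 rotate(1, 90) ⇒ joint angles (θ0=0°, θ1=0°)
t=3 rotate(1, 90) ⇒ joint angles (θ0=0°, θ1=90°)
no rival 3-sequence matches.

rotate(1, 90), rotate(1, 90), rotate(1, 90)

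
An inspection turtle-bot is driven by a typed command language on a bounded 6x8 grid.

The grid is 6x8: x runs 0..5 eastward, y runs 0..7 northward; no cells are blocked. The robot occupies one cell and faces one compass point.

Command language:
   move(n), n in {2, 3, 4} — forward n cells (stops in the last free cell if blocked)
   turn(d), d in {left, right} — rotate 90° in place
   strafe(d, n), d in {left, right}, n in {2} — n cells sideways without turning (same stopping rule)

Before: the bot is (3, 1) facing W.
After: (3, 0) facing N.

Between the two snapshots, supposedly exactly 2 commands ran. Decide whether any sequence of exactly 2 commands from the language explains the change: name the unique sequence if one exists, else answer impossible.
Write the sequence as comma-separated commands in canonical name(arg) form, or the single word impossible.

key: cell and facing (now N) both changed — the 2 commands mix motion and turning
start: (3, 1) facing W
t=1 strafe(left, 2) ⇒ (3, 0) facing W
t=2 turn(right) ⇒ (3, 0) facing N
all 49 alternatives checked — unique.

strafe(left, 2), turn(right)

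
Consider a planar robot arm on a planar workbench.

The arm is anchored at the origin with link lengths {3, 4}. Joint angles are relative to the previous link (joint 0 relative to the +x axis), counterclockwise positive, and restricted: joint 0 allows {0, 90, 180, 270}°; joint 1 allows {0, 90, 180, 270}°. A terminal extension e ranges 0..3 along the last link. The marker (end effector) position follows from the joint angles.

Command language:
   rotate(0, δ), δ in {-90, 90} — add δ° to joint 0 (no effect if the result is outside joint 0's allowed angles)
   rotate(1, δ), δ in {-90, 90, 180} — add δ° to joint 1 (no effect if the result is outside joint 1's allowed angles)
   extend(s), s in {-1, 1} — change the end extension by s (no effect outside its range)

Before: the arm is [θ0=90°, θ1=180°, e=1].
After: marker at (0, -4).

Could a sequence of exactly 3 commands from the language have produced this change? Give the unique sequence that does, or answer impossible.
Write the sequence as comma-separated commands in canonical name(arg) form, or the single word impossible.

extend(1), extend(1), extend(1)

from: [θ0=90°, θ1=180°, e=1]
1. extend(1) → [θ0=90°, θ1=180°, e=2]
2. extend(1) → [θ0=90°, θ1=180°, e=3]
3. extend(1) → [θ0=90°, θ1=180°, e=3]
uniquely the one of 343 3-step routes that fits.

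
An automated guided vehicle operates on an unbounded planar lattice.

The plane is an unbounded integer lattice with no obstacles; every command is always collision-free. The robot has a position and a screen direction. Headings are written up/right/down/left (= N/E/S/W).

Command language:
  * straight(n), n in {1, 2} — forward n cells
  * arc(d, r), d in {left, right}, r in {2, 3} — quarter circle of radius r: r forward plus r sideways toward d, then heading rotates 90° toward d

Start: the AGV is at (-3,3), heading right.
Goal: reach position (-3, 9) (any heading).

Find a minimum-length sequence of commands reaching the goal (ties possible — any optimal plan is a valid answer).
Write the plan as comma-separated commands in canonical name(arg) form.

from: at (-3,3), heading right
step 1 (arc(left, 3)): at (0,6), heading up
step 2 (arc(left, 3)): at (-3,9), heading left
shorter routes all fall short; 2 is best.

arc(left, 3), arc(left, 3)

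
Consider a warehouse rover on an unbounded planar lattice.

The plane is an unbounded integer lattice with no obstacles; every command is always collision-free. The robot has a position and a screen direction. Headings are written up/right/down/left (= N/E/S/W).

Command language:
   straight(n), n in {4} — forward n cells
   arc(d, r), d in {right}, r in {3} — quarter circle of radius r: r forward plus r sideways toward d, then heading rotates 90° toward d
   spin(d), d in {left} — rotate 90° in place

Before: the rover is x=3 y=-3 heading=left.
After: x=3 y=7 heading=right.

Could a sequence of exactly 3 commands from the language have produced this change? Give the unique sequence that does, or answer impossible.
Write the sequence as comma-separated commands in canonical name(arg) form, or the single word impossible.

arc(right, 3), straight(4), arc(right, 3)

key: position moved to (3,7) AND the heading swung to E — translation plus rotation needed
begin: x=3 y=-3 heading=left
1. arc(right, 3) → x=0 y=0 heading=up
2. straight(4) → x=0 y=4 heading=up
3. arc(right, 3) → x=3 y=7 heading=right
no rival 3-sequence matches.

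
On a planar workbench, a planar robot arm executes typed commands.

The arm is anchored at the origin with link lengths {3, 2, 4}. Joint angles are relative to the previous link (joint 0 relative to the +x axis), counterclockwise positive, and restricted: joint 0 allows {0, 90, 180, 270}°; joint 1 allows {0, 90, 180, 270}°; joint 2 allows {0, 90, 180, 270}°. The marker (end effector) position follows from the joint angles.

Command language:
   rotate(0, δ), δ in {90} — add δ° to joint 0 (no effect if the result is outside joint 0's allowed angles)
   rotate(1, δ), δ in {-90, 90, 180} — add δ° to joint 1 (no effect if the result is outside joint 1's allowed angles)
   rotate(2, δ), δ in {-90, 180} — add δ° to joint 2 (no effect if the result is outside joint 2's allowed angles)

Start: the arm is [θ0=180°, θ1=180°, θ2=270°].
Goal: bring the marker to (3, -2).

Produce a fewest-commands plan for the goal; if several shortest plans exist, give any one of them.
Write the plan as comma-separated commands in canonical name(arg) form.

rotate(1, -90), rotate(0, 90), rotate(0, 90), rotate(2, -90)

begin: [θ0=180°, θ1=180°, θ2=270°]
[1] after rotate(1, -90): [θ0=180°, θ1=90°, θ2=270°]
[2] after rotate(0, 90): [θ0=270°, θ1=90°, θ2=270°]
[3] after rotate(0, 90): [θ0=0°, θ1=90°, θ2=270°]
[4] after rotate(2, -90): [θ0=0°, θ1=90°, θ2=180°]
shorter routes all fall short; 4 is best.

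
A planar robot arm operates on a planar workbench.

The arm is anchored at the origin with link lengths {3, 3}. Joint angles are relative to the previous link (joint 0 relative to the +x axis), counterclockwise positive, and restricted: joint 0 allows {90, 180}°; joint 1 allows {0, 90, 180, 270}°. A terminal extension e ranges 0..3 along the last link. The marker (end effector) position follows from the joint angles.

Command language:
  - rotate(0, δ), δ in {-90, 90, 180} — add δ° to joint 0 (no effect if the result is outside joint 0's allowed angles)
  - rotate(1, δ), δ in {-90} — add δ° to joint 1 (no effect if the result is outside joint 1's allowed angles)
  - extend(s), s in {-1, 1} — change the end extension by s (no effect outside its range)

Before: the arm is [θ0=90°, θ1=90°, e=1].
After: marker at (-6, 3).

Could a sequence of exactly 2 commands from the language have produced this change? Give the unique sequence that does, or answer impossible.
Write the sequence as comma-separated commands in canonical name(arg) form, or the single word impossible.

extend(1), extend(1)

t0: [θ0=90°, θ1=90°, e=1]
[1] after extend(1): [θ0=90°, θ1=90°, e=2]
[2] after extend(1): [θ0=90°, θ1=90°, e=3]
no other 2-command option fits: unique.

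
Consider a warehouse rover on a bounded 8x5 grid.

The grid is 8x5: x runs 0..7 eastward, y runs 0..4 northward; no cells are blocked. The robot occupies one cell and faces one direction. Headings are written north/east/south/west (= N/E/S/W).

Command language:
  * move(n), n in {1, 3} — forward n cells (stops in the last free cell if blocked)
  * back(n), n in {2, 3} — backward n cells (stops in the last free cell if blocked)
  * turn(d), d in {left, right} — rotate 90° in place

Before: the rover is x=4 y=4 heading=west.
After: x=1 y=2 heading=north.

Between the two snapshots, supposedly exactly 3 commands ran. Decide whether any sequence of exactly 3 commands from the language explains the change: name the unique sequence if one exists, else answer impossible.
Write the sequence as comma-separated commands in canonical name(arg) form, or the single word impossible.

key: cell and facing (now N) both changed — the 3 commands mix motion and turning
initial: x=4 y=4 heading=west
1. move(3) → x=1 y=4 heading=west
2. turn(right) → x=1 y=4 heading=north
3. back(2) → x=1 y=2 heading=north
no other 3-command option fits: unique.

move(3), turn(right), back(2)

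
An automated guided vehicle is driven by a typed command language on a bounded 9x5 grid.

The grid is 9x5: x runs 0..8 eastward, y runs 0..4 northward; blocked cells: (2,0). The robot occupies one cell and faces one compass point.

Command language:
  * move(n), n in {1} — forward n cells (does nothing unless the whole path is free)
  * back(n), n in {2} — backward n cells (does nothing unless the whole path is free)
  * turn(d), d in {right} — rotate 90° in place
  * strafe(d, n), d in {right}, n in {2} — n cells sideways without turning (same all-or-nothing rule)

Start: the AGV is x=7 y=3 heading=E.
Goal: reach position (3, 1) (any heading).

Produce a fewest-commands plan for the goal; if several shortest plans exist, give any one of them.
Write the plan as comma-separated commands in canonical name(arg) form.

strafe(right, 2), back(2), back(2)

t0: x=7 y=3 heading=E
t=1 strafe(right, 2) ⇒ x=7 y=1 heading=E
t=2 back(2) ⇒ x=5 y=1 heading=E
t=3 back(2) ⇒ x=3 y=1 heading=E
no 2-step plan works, so 3 is optimal.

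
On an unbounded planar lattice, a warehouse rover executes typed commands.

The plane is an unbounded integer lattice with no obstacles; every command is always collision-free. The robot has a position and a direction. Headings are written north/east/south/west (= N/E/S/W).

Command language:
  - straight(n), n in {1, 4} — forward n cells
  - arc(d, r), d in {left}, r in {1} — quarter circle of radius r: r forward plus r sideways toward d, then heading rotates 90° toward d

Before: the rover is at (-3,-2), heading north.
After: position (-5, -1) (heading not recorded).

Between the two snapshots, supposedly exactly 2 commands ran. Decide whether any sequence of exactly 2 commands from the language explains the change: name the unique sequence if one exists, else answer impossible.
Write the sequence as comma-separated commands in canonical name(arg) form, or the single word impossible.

key: running straight(1) before arc(left, 1) would end elsewhere — order is forced
t0: at (-3,-2), heading north
[1] after arc(left, 1): at (-4,-1), heading west
[2] after straight(1): at (-5,-1), heading west
no rival 2-sequence matches.

arc(left, 1), straight(1)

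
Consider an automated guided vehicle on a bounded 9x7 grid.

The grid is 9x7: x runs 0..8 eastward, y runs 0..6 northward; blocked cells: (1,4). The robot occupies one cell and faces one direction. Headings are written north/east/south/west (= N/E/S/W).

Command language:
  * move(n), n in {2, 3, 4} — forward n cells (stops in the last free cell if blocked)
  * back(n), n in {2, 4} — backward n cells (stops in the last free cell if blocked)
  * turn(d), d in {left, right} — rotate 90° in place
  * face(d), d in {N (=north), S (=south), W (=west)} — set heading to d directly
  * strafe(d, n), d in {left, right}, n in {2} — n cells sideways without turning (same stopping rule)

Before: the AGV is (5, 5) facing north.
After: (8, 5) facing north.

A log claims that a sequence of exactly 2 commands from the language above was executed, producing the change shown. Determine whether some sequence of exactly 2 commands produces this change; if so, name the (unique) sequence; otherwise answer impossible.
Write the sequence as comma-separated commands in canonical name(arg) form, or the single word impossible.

strafe(right, 2), strafe(right, 2)

key: the second strafe(right, 2) runs into the grid edge before its full distance
begin: (5, 5) facing north
t=1 strafe(right, 2) ⇒ (7, 5) facing north
t=2 strafe(right, 2) ⇒ (8, 5) facing north
uniquely the one of 144 2-step routes that fits.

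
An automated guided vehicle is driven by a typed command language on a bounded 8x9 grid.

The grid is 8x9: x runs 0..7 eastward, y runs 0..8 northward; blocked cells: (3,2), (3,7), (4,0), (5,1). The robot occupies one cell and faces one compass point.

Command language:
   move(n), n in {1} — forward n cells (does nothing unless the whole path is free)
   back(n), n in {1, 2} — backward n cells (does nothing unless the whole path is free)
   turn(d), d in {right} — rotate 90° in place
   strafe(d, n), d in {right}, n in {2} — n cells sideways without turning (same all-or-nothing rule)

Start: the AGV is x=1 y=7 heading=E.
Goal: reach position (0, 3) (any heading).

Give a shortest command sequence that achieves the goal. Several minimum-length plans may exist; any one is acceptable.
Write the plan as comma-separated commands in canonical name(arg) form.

start: x=1 y=7 heading=E
t=1 strafe(right, 2) ⇒ x=1 y=5 heading=E
t=2 strafe(right, 2) ⇒ x=1 y=3 heading=E
t=3 back(1) ⇒ x=0 y=3 heading=E
no 2-step plan works, so 3 is optimal.

strafe(right, 2), strafe(right, 2), back(1)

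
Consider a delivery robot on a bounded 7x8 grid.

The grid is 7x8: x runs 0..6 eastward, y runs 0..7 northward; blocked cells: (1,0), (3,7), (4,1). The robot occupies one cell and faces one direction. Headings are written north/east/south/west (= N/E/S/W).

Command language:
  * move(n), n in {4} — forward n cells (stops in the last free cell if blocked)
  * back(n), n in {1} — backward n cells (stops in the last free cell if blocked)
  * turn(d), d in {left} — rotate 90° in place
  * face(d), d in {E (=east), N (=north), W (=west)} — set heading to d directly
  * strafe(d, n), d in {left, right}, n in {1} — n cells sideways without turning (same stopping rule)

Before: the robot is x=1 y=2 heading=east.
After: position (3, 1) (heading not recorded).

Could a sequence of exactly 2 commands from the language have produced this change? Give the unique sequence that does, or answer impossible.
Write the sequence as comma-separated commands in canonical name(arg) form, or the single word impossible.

strafe(right, 1), move(4)

key: running move(4) before strafe(right, 1) would end elsewhere — order is forced
start: x=1 y=2 heading=east
t=1 strafe(right, 1) ⇒ x=1 y=1 heading=east
t=2 move(4) ⇒ x=3 y=1 heading=east
no other 2-command option fits: unique.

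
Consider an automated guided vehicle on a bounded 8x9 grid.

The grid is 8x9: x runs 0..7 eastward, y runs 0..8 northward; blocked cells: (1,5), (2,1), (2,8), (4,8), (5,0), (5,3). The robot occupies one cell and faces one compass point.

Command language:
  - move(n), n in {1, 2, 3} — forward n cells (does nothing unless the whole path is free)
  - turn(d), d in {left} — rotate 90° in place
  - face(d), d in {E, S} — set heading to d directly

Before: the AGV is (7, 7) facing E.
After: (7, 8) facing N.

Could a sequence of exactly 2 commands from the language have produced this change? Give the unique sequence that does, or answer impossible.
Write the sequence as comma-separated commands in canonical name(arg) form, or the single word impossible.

turn(left), move(1)

key: position moved to (7,8) AND the heading swung to N — translation plus rotation needed
t0: (7, 7) facing E
step 1 (turn(left)): (7, 7) facing N
step 2 (move(1)): (7, 8) facing N
no rival 2-sequence matches.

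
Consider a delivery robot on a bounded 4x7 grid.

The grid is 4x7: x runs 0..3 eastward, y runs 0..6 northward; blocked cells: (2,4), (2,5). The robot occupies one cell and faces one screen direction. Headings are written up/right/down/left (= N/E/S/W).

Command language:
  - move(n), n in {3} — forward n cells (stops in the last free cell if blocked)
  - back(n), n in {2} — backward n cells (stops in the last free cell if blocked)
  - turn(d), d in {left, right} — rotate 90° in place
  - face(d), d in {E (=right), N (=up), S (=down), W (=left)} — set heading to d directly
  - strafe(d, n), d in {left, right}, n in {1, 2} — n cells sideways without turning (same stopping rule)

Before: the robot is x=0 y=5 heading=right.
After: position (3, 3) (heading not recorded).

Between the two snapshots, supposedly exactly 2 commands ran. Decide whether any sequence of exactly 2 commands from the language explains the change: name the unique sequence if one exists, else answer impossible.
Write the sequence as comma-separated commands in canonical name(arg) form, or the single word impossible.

strafe(right, 2), move(3)

key: order matters: swapping strafe(right, 2) and move(3) lands elsewhere
begin: x=0 y=5 heading=right
[1] after strafe(right, 2): x=0 y=3 heading=right
[2] after move(3): x=3 y=3 heading=right
no other 2-command option fits: unique.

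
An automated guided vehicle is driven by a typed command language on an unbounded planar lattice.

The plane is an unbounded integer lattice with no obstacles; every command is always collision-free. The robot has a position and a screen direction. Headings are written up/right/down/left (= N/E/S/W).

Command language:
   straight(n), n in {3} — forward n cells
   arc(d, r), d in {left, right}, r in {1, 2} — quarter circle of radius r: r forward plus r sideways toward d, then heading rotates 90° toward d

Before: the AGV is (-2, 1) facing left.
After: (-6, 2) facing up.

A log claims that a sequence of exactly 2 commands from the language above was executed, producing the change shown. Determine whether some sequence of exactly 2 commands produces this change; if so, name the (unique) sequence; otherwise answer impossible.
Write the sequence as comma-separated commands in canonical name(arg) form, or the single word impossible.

key: position moved to (-6,2) AND the heading swung to N — translation plus rotation needed
start: (-2, 1) facing left
step 1 (straight(3)): (-5, 1) facing left
step 2 (arc(right, 1)): (-6, 2) facing up
all 25 alternatives checked — unique.

straight(3), arc(right, 1)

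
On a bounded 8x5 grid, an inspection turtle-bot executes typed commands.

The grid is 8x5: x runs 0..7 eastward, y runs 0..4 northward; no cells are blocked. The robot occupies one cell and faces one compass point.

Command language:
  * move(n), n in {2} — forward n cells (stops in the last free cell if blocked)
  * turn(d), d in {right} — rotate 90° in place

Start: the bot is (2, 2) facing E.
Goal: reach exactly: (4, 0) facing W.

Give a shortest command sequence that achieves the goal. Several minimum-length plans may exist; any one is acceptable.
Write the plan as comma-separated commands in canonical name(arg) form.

start: (2, 2) facing E
[1] after move(2): (4, 2) facing E
[2] after turn(right): (4, 2) facing S
[3] after move(2): (4, 0) facing S
[4] after turn(right): (4, 0) facing W
minimal: 4 command(s), checked below 4.

move(2), turn(right), move(2), turn(right)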